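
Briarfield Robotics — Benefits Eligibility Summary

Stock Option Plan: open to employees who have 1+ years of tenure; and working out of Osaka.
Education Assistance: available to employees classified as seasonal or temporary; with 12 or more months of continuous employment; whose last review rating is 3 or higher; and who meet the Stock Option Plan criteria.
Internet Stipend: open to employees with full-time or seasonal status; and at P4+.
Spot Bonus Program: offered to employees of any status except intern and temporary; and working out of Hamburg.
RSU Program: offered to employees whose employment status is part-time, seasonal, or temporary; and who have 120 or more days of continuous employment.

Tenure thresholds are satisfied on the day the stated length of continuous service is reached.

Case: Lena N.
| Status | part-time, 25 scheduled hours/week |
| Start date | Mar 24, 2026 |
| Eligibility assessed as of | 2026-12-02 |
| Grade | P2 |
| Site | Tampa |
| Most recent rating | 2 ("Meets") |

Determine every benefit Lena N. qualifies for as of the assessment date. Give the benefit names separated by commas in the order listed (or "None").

Service from Mar 24, 2026 to 2026-12-02: 253 days.
Stock Option Plan — service 253 days < 1 year (≈365 days) ✗ → not eligible.
Education Assistance — status part-time ✗ (requires seasonal or temporary) → not eligible.
Internet Stipend — status part-time ✗ (requires full-time or seasonal) → not eligible.
Spot Bonus Program — status part-time ✓ (not excluded); site Tampa ✗ (not Hamburg) → not eligible.
RSU Program — status part-time ✓; service 253 days ≥ 120 days ✓ → eligible.

RSU Program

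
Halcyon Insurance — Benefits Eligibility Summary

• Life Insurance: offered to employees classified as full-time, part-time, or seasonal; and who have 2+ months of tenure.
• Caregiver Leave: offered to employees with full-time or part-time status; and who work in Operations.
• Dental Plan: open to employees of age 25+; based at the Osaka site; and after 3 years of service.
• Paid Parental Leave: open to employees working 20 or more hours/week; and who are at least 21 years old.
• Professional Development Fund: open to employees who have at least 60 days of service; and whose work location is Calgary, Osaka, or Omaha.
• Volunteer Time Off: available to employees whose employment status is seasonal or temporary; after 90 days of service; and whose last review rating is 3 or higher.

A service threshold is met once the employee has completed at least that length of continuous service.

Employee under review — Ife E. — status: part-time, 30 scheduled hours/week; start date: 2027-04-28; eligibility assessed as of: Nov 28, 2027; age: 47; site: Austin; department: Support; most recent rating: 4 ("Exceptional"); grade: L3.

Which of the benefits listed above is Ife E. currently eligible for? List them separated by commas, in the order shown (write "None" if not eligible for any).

Service from 2027-04-28 to Nov 28, 2027: 214 days.
Life Insurance — status part-time ✓; service 214 days ≥ 2 months (≈60 days) ✓ → eligible.
Caregiver Leave — status part-time ✓; dept Support ✗ → not eligible.
Dental Plan — age 47 ≥ 25 ✓; site Austin ✗ (not Osaka) → not eligible.
Paid Parental Leave — 30 hrs/wk ≥ 20 ✓; age 47 ≥ 21 ✓ → eligible.
Professional Development Fund — service 214 days ≥ 60 days ✓; site Austin ✗ (not Calgary, Osaka, or Omaha) → not eligible.
Volunteer Time Off — status part-time ✗ (requires seasonal or temporary) → not eligible.

Life Insurance, Paid Parental Leave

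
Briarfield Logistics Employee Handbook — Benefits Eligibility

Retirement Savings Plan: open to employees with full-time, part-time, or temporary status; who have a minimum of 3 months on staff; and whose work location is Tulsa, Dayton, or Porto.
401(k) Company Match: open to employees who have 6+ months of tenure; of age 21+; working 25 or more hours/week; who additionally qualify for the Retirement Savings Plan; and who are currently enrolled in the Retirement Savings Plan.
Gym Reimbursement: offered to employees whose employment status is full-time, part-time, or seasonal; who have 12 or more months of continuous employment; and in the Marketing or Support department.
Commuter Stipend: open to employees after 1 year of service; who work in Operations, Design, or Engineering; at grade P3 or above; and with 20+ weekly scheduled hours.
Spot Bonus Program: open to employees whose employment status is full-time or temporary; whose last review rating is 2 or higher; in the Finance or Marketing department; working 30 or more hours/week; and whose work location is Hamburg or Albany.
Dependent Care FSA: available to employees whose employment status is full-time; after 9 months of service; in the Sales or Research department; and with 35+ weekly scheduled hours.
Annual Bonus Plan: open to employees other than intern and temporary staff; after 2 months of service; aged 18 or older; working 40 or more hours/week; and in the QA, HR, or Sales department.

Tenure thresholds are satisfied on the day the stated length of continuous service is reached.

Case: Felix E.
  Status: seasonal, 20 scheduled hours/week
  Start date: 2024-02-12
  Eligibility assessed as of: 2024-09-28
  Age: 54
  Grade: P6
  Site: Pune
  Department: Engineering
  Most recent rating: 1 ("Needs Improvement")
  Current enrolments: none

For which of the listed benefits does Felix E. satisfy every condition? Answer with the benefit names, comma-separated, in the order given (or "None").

None

Service from 2024-02-12 to 2024-09-28: 229 days.
Retirement Savings Plan — status seasonal ✗ (requires full-time, part-time, or temporary) → not eligible.
401(k) Company Match — service 229 days ≥ 6 months (≈180 days) ✓; age 54 ≥ 21 ✓; 20 hrs/wk < 25 ✗ → not eligible.
Gym Reimbursement — status seasonal ✓; service 229 days < 12 months (≈360 days) ✗ → not eligible.
Commuter Stipend — service 229 days < 1 year (≈365 days) ✗ → not eligible.
Spot Bonus Program — status seasonal ✗ (requires full-time or temporary) → not eligible.
Dependent Care FSA — status seasonal ✗ (requires full-time) → not eligible.
Annual Bonus Plan — status seasonal ✓ (not excluded); service 229 days ≥ 2 months (≈60 days) ✓; age 54 ≥ 18 ✓; 20 hrs/wk < 40 ✗ → not eligible.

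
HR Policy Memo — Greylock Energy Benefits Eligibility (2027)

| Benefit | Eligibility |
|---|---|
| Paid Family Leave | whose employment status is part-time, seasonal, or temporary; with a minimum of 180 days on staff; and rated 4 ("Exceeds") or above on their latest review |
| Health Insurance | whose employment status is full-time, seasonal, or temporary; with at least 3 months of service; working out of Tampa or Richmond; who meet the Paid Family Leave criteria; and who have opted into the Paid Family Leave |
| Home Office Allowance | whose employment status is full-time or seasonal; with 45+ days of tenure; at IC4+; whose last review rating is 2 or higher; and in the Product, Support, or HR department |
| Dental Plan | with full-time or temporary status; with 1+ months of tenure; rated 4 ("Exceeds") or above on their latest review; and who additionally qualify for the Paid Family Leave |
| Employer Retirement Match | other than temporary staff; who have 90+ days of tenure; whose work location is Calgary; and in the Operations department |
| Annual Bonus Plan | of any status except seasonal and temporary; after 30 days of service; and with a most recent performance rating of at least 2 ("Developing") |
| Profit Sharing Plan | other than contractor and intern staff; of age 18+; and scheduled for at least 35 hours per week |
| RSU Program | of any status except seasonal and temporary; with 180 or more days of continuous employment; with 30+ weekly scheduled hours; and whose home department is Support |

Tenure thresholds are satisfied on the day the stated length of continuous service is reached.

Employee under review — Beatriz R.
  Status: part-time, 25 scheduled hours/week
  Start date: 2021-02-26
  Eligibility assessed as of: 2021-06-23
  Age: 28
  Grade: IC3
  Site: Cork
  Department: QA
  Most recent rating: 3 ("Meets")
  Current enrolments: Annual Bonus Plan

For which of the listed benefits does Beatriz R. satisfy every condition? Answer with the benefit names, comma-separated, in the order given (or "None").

Service from 2021-02-26 to 2021-06-23: 117 days.
Paid Family Leave — status part-time ✓; service 117 days < 180 days ✗ → not eligible.
Health Insurance — status part-time ✗ (requires full-time, seasonal, or temporary) → not eligible.
Home Office Allowance — status part-time ✗ (requires full-time or seasonal) → not eligible.
Dental Plan — status part-time ✗ (requires full-time or temporary) → not eligible.
Employer Retirement Match — status part-time ✓ (not excluded); service 117 days ≥ 90 days ✓; site Cork ✗ (not Calgary) → not eligible.
Annual Bonus Plan — status part-time ✓ (not excluded); service 117 days ≥ 30 days ✓; rating 3 ≥ 2 ✓ → eligible.
Profit Sharing Plan — status part-time ✓ (not excluded); age 28 ≥ 18 ✓; 25 hrs/wk < 35 ✗ → not eligible.
RSU Program — status part-time ✓ (not excluded); service 117 days < 180 days ✗ → not eligible.

Annual Bonus Plan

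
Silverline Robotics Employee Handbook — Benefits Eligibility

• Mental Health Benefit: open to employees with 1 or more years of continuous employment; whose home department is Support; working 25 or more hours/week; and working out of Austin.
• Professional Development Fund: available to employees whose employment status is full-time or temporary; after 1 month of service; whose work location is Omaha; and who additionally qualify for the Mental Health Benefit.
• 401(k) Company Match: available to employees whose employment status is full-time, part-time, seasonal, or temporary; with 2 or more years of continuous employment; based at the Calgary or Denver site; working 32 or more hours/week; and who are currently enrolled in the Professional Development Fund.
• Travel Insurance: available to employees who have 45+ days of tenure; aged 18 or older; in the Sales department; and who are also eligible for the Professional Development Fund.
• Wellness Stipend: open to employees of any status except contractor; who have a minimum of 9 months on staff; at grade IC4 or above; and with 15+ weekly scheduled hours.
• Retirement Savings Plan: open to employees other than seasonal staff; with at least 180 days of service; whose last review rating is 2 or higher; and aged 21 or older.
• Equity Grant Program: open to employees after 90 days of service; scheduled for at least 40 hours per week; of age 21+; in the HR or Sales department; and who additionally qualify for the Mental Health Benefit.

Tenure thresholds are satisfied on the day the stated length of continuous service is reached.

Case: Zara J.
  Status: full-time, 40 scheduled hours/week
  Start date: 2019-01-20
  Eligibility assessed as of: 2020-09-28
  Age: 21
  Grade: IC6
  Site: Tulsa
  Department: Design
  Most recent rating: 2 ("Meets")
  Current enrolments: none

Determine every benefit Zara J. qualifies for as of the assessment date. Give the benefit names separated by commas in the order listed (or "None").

Wellness Stipend, Retirement Savings Plan

Service from 2019-01-20 to 2020-09-28: 617 days.
Mental Health Benefit — service 617 days ≥ 1 year (≈365 days) ✓; dept Design ✗ → not eligible.
Professional Development Fund — status full-time ✓; service 617 days ≥ 1 month (≈30 days) ✓; site Tulsa ✗ (not Omaha) → not eligible.
401(k) Company Match — status full-time ✓; service 617 days < 2 years (≈730 days) ✗ → not eligible.
Travel Insurance — service 617 days ≥ 45 days ✓; age 21 ≥ 18 ✓; dept Design ✗ → not eligible.
Wellness Stipend — status full-time ✓ (not excluded); service 617 days ≥ 9 months (≈270 days) ✓; grade IC6 ≥ IC4 ✓; 40 hrs/wk ≥ 15 ✓ → eligible.
Retirement Savings Plan — status full-time ✓ (not excluded); service 617 days ≥ 180 days ✓; rating 2 ≥ 2 ✓; age 21 ≥ 21 ✓ → eligible.
Equity Grant Program — service 617 days ≥ 90 days ✓; 40 hrs/wk ≥ 40 ✓; age 21 ≥ 21 ✓; dept Design ✗ → not eligible.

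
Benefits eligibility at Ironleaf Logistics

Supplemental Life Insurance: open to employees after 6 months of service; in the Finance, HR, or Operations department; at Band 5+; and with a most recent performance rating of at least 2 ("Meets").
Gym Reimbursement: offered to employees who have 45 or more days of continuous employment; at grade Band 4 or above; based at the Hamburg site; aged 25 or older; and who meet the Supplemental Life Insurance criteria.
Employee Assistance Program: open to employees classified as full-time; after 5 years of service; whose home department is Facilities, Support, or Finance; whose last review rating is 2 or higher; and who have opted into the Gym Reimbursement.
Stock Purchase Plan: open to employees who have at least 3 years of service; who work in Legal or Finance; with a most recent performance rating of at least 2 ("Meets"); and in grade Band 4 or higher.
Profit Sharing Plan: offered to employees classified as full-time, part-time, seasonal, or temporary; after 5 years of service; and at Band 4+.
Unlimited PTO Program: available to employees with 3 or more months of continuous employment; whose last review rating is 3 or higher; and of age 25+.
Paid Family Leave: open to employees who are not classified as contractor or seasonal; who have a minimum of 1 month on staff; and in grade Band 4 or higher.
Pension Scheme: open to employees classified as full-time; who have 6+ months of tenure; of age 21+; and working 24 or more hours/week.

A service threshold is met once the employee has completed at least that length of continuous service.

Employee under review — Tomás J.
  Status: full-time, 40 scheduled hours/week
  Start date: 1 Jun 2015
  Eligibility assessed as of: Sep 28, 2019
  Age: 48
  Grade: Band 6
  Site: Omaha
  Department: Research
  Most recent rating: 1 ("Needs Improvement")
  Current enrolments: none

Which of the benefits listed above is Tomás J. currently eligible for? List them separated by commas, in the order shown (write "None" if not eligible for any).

Paid Family Leave, Pension Scheme

Service from 1 Jun 2015 to Sep 28, 2019: 1580 days.
Supplemental Life Insurance — service 1580 days ≥ 6 months (≈180 days) ✓; dept Research ✗ → not eligible.
Gym Reimbursement — service 1580 days ≥ 45 days ✓; grade Band 6 ≥ Band 4 ✓; site Omaha ✗ (not Hamburg) → not eligible.
Employee Assistance Program — status full-time ✓; service 1580 days < 5 years (≈1825 days) ✗ → not eligible.
Stock Purchase Plan — service 1580 days ≥ 3 years (≈1095 days) ✓; dept Research ✗ → not eligible.
Profit Sharing Plan — status full-time ✓; service 1580 days < 5 years (≈1825 days) ✗ → not eligible.
Unlimited PTO Program — service 1580 days ≥ 3 months (≈90 days) ✓; rating 1 < 3 ✗ → not eligible.
Paid Family Leave — status full-time ✓ (not excluded); service 1580 days ≥ 1 month (≈30 days) ✓; grade Band 6 ≥ Band 4 ✓ → eligible.
Pension Scheme — status full-time ✓; service 1580 days ≥ 6 months (≈180 days) ✓; age 48 ≥ 21 ✓; 40 hrs/wk ≥ 24 ✓ → eligible.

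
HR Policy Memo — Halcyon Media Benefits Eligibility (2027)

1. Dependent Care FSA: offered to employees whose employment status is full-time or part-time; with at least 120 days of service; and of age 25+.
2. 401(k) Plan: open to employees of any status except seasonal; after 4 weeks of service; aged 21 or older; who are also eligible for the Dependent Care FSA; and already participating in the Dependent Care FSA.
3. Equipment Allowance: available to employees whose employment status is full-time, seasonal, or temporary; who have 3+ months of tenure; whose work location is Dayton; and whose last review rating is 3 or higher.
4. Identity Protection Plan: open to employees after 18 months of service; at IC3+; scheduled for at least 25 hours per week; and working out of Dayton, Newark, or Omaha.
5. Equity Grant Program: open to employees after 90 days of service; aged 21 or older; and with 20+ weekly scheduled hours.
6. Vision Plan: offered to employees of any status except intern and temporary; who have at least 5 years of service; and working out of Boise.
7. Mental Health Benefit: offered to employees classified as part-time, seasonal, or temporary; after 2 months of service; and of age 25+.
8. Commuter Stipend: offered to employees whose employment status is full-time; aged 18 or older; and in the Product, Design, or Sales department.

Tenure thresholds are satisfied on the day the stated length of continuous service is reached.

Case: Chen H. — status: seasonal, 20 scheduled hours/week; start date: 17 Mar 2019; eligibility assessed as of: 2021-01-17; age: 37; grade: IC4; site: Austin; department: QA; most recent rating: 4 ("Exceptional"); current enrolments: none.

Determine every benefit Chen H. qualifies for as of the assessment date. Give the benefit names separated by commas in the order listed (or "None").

Service from 17 Mar 2019 to 2021-01-17: 672 days.
Dependent Care FSA — status seasonal ✗ (requires full-time or part-time) → not eligible.
401(k) Plan — status seasonal ✗ (excluded) → not eligible.
Equipment Allowance — status seasonal ✓; service 672 days ≥ 3 months (≈90 days) ✓; site Austin ✗ (not Dayton) → not eligible.
Identity Protection Plan — service 672 days ≥ 18 months (≈540 days) ✓; grade IC4 ≥ IC3 ✓; 20 hrs/wk < 25 ✗ → not eligible.
Equity Grant Program — service 672 days ≥ 90 days ✓; age 37 ≥ 21 ✓; 20 hrs/wk ≥ 20 ✓ → eligible.
Vision Plan — status seasonal ✓ (not excluded); service 672 days < 5 years (≈1825 days) ✗ → not eligible.
Mental Health Benefit — status seasonal ✓; service 672 days ≥ 2 months (≈60 days) ✓; age 37 ≥ 25 ✓ → eligible.
Commuter Stipend — status seasonal ✗ (requires full-time) → not eligible.

Equity Grant Program, Mental Health Benefit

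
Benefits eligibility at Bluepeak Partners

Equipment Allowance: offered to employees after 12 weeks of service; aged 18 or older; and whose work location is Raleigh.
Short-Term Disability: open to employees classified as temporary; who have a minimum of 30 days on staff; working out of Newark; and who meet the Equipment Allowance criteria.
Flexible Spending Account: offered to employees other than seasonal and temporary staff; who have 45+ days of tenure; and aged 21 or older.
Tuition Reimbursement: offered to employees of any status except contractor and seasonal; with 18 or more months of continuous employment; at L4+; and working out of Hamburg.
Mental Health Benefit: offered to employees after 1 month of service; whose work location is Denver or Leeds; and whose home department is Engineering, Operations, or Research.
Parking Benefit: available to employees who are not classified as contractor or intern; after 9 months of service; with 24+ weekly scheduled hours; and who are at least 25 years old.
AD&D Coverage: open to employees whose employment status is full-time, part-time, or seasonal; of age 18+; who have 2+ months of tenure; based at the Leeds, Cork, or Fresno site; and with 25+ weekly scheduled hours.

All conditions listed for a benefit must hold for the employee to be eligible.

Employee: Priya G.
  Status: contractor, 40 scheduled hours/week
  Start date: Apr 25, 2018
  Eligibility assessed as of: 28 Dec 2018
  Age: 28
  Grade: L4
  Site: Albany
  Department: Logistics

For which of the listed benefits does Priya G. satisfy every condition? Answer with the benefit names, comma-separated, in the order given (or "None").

Service from Apr 25, 2018 to 28 Dec 2018: 247 days.
Equipment Allowance — service 247 days ≥ 12 weeks (≈84 days) ✓; age 28 ≥ 18 ✓; site Albany ✗ (not Raleigh) → not eligible.
Short-Term Disability — status contractor ✗ (requires temporary) → not eligible.
Flexible Spending Account — status contractor ✓ (not excluded); service 247 days ≥ 45 days ✓; age 28 ≥ 21 ✓ → eligible.
Tuition Reimbursement — status contractor ✗ (excluded) → not eligible.
Mental Health Benefit — service 247 days ≥ 1 month (≈30 days) ✓; site Albany ✗ (not Denver or Leeds) → not eligible.
Parking Benefit — status contractor ✗ (excluded) → not eligible.
AD&D Coverage — status contractor ✗ (requires full-time, part-time, or seasonal) → not eligible.

Flexible Spending Account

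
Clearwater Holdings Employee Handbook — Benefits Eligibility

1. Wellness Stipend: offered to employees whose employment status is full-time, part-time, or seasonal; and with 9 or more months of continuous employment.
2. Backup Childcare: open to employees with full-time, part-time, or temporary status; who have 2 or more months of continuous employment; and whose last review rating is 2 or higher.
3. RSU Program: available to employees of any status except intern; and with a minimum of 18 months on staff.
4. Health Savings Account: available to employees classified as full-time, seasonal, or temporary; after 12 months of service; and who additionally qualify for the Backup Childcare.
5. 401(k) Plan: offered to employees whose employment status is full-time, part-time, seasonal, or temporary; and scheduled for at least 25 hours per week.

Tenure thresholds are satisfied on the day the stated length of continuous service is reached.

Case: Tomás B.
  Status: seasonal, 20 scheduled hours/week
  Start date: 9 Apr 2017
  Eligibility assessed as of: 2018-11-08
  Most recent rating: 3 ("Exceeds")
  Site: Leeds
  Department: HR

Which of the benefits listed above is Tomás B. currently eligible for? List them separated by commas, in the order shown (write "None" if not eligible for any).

Wellness Stipend, RSU Program

Service from 9 Apr 2017 to 2018-11-08: 578 days.
Wellness Stipend — status seasonal ✓; service 578 days ≥ 9 months (≈270 days) ✓ → eligible.
Backup Childcare — status seasonal ✗ (requires full-time, part-time, or temporary) → not eligible.
RSU Program — status seasonal ✓ (not excluded); service 578 days ≥ 18 months (≈540 days) ✓ → eligible.
Health Savings Account — status seasonal ✓; service 578 days ≥ 12 months (≈360 days) ✓; not eligible for Backup Childcare ✗ → not eligible.
401(k) Plan — status seasonal ✓; 20 hrs/wk < 25 ✗ → not eligible.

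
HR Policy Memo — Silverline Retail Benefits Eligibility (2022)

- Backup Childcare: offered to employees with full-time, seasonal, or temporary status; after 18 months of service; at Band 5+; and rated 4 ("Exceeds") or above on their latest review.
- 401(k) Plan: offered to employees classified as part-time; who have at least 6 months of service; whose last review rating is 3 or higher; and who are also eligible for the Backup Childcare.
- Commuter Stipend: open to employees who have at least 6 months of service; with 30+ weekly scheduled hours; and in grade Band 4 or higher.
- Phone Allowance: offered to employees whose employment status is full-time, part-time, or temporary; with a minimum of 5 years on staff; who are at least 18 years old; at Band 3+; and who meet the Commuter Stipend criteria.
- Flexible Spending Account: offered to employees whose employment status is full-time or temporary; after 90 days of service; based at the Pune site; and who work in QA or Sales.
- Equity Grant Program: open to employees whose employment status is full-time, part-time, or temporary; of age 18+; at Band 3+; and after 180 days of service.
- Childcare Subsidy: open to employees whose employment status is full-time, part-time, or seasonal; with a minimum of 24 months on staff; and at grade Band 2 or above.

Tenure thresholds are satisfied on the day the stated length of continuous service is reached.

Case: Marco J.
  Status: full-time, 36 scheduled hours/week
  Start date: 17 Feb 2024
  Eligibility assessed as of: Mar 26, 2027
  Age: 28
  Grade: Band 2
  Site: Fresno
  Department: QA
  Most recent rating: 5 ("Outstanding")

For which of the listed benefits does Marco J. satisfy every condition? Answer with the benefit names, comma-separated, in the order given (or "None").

Childcare Subsidy

Service from 17 Feb 2024 to Mar 26, 2027: 1133 days.
Backup Childcare — status full-time ✓; service 1133 days ≥ 18 months (≈540 days) ✓; grade Band 2 < Band 5 ✗ → not eligible.
401(k) Plan — status full-time ✗ (requires part-time) → not eligible.
Commuter Stipend — service 1133 days ≥ 6 months (≈180 days) ✓; 36 hrs/wk ≥ 30 ✓; grade Band 2 < Band 4 ✗ → not eligible.
Phone Allowance — status full-time ✓; service 1133 days < 5 years (≈1825 days) ✗ → not eligible.
Flexible Spending Account — status full-time ✓; service 1133 days ≥ 90 days ✓; site Fresno ✗ (not Pune) → not eligible.
Equity Grant Program — status full-time ✓; age 28 ≥ 18 ✓; grade Band 2 < Band 3 ✗ → not eligible.
Childcare Subsidy — status full-time ✓; service 1133 days ≥ 24 months (≈720 days) ✓; grade Band 2 ≥ Band 2 ✓ → eligible.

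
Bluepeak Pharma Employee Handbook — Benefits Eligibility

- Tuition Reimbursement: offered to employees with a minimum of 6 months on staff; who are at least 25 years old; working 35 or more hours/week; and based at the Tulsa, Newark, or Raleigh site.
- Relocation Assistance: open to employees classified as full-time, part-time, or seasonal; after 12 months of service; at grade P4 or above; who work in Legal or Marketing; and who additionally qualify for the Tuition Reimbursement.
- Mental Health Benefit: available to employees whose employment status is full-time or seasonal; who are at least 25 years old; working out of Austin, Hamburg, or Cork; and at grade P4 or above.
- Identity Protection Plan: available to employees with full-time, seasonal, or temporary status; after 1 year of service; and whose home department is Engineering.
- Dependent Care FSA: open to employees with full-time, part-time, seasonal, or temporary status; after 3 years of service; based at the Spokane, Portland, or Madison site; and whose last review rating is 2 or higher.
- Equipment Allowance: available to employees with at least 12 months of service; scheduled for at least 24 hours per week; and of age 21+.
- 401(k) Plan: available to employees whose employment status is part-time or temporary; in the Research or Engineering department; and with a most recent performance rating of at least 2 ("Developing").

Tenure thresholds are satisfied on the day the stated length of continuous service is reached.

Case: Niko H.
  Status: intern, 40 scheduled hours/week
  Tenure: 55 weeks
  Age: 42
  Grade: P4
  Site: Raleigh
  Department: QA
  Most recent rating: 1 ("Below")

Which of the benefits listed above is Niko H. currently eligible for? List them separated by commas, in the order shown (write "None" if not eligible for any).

Tuition Reimbursement, Equipment Allowance

Tuition Reimbursement — service 55 weeks ≥ 6 months (≈180 days) ✓; age 42 ≥ 25 ✓; 40 hrs/wk ≥ 35 ✓; site Raleigh ✓ → eligible.
Relocation Assistance — status intern ✗ (requires full-time, part-time, or seasonal) → not eligible.
Mental Health Benefit — status intern ✗ (requires full-time or seasonal) → not eligible.
Identity Protection Plan — status intern ✗ (requires full-time, seasonal, or temporary) → not eligible.
Dependent Care FSA — status intern ✗ (requires full-time, part-time, seasonal, or temporary) → not eligible.
Equipment Allowance — service 55 weeks ≥ 12 months (≈360 days) ✓; 40 hrs/wk ≥ 24 ✓; age 42 ≥ 21 ✓ → eligible.
401(k) Plan — status intern ✗ (requires part-time or temporary) → not eligible.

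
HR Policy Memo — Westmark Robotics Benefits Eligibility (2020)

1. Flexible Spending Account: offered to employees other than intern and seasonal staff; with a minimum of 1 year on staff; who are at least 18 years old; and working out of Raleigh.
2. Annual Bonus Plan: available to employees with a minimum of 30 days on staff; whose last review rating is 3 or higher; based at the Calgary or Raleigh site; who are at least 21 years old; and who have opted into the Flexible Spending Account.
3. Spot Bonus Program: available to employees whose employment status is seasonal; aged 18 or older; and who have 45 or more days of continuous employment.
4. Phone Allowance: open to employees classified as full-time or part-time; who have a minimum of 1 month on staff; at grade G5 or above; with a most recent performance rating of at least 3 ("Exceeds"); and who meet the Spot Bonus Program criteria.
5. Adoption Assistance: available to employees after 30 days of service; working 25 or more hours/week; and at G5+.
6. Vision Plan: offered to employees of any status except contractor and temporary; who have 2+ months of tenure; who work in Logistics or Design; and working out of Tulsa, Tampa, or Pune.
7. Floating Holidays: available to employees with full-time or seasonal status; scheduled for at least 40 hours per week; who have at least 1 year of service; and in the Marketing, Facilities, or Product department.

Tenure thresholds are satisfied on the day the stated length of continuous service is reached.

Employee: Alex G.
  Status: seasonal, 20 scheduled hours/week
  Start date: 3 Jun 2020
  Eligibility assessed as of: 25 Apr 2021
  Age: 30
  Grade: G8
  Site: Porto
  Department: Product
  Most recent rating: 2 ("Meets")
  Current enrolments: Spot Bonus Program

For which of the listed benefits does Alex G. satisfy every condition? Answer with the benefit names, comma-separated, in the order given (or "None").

Service from 3 Jun 2020 to 25 Apr 2021: 326 days.
Flexible Spending Account — status seasonal ✗ (excluded) → not eligible.
Annual Bonus Plan — service 326 days ≥ 30 days ✓; rating 2 < 3 ✗ → not eligible.
Spot Bonus Program — status seasonal ✓; age 30 ≥ 18 ✓; service 326 days ≥ 45 days ✓ → eligible.
Phone Allowance — status seasonal ✗ (requires full-time or part-time) → not eligible.
Adoption Assistance — service 326 days ≥ 30 days ✓; 20 hrs/wk < 25 ✗ → not eligible.
Vision Plan — status seasonal ✓ (not excluded); service 326 days ≥ 2 months (≈60 days) ✓; dept Product ✗ → not eligible.
Floating Holidays — status seasonal ✓; 20 hrs/wk < 40 ✗ → not eligible.

Spot Bonus Program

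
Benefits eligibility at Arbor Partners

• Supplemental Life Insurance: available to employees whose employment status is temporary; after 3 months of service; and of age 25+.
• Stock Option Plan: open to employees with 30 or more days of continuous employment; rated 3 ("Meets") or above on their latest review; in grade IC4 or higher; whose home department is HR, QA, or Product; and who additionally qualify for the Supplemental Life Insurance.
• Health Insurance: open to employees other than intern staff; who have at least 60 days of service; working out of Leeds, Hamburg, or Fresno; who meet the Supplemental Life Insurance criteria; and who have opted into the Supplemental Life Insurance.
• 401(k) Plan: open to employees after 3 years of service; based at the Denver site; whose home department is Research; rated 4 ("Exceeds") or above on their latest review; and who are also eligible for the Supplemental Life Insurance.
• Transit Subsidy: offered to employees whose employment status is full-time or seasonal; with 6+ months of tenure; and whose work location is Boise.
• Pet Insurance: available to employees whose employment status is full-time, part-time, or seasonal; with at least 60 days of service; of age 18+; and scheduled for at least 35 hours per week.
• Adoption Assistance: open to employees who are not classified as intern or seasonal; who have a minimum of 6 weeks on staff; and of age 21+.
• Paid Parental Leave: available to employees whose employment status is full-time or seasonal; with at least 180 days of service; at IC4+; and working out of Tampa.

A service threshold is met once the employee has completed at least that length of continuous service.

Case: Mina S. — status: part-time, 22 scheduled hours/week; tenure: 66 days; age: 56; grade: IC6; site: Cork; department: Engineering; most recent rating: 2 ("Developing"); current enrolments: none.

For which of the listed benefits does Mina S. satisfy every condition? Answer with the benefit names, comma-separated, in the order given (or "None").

Supplemental Life Insurance — status part-time ✗ (requires temporary) → not eligible.
Stock Option Plan — service 66 days ≥ 30 days ✓; rating 2 < 3 ✗ → not eligible.
Health Insurance — status part-time ✓ (not excluded); service 66 days ≥ 60 days ✓; site Cork ✗ (not Leeds, Hamburg, or Fresno) → not eligible.
401(k) Plan — service 66 days < 3 years (≈1095 days) ✗ → not eligible.
Transit Subsidy — status part-time ✗ (requires full-time or seasonal) → not eligible.
Pet Insurance — status part-time ✓; service 66 days ≥ 60 days ✓; age 56 ≥ 18 ✓; 22 hrs/wk < 35 ✗ → not eligible.
Adoption Assistance — status part-time ✓ (not excluded); service 66 days ≥ 6 weeks (≈42 days) ✓; age 56 ≥ 21 ✓ → eligible.
Paid Parental Leave — status part-time ✗ (requires full-time or seasonal) → not eligible.

Adoption Assistance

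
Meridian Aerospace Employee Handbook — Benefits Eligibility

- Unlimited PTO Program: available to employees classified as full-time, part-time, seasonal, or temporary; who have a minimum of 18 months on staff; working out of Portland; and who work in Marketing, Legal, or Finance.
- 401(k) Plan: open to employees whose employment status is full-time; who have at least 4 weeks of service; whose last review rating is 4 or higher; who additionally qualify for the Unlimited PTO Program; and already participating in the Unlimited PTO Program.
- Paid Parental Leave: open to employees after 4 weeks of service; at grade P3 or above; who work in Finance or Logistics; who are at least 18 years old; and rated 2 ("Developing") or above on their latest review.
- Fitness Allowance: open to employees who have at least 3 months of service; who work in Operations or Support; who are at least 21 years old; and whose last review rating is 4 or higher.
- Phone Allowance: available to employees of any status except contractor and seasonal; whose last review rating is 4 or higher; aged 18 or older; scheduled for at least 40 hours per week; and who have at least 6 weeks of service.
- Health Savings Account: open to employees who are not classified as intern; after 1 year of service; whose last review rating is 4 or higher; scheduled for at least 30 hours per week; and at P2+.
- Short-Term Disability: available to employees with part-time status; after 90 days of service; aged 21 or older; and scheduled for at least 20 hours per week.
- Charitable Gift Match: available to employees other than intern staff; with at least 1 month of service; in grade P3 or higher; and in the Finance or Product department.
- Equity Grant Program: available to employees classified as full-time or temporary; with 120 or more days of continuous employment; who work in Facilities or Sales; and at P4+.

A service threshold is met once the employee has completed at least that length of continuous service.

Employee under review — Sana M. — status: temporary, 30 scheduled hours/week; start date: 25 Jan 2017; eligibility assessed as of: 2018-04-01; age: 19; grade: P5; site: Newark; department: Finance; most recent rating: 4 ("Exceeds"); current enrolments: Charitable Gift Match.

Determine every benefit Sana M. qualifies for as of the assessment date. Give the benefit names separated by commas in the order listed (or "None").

Service from 25 Jan 2017 to 2018-04-01: 431 days.
Unlimited PTO Program — status temporary ✓; service 431 days < 18 months (≈540 days) ✗ → not eligible.
401(k) Plan — status temporary ✗ (requires full-time) → not eligible.
Paid Parental Leave — service 431 days ≥ 4 weeks (≈28 days) ✓; grade P5 ≥ P3 ✓; dept Finance ✓; age 19 ≥ 18 ✓; rating 4 ≥ 2 ✓ → eligible.
Fitness Allowance — service 431 days ≥ 3 months (≈90 days) ✓; dept Finance ✗ → not eligible.
Phone Allowance — status temporary ✓ (not excluded); rating 4 ≥ 4 ✓; age 19 ≥ 18 ✓; 30 hrs/wk < 40 ✗ → not eligible.
Health Savings Account — status temporary ✓ (not excluded); service 431 days ≥ 1 year (≈365 days) ✓; rating 4 ≥ 4 ✓; 30 hrs/wk ≥ 30 ✓; grade P5 ≥ P2 ✓ → eligible.
Short-Term Disability — status temporary ✗ (requires part-time) → not eligible.
Charitable Gift Match — status temporary ✓ (not excluded); service 431 days ≥ 1 month (≈30 days) ✓; grade P5 ≥ P3 ✓; dept Finance ✓ → eligible.
Equity Grant Program — status temporary ✓; service 431 days ≥ 120 days ✓; dept Finance ✗ → not eligible.

Paid Parental Leave, Health Savings Account, Charitable Gift Match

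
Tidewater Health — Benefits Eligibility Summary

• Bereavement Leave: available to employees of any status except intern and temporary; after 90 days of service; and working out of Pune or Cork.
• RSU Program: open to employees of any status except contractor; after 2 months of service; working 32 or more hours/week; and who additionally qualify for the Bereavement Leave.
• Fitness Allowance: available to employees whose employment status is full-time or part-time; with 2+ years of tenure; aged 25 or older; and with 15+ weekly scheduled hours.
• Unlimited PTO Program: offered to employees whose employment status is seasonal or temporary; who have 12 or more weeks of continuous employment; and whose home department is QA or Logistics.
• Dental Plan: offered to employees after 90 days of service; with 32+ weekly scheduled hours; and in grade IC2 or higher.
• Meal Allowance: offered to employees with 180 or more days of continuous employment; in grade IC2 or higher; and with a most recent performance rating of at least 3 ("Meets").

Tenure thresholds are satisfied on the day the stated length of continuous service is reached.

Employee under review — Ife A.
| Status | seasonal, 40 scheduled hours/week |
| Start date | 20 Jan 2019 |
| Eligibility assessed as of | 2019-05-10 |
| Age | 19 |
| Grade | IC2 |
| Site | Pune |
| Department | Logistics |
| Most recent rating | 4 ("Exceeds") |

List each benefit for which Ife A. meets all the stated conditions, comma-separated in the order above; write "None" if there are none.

Bereavement Leave, RSU Program, Unlimited PTO Program, Dental Plan

Service from 20 Jan 2019 to 2019-05-10: 110 days.
Bereavement Leave — status seasonal ✓ (not excluded); service 110 days ≥ 90 days ✓; site Pune ✓ → eligible.
RSU Program — status seasonal ✓ (not excluded); service 110 days ≥ 2 months (≈60 days) ✓; 40 hrs/wk ≥ 32 ✓; eligible for Bereavement Leave ✓ → eligible.
Fitness Allowance — status seasonal ✗ (requires full-time or part-time) → not eligible.
Unlimited PTO Program — status seasonal ✓; service 110 days ≥ 12 weeks (≈84 days) ✓; dept Logistics ✓ → eligible.
Dental Plan — service 110 days ≥ 90 days ✓; 40 hrs/wk ≥ 32 ✓; grade IC2 ≥ IC2 ✓ → eligible.
Meal Allowance — service 110 days < 180 days ✗ → not eligible.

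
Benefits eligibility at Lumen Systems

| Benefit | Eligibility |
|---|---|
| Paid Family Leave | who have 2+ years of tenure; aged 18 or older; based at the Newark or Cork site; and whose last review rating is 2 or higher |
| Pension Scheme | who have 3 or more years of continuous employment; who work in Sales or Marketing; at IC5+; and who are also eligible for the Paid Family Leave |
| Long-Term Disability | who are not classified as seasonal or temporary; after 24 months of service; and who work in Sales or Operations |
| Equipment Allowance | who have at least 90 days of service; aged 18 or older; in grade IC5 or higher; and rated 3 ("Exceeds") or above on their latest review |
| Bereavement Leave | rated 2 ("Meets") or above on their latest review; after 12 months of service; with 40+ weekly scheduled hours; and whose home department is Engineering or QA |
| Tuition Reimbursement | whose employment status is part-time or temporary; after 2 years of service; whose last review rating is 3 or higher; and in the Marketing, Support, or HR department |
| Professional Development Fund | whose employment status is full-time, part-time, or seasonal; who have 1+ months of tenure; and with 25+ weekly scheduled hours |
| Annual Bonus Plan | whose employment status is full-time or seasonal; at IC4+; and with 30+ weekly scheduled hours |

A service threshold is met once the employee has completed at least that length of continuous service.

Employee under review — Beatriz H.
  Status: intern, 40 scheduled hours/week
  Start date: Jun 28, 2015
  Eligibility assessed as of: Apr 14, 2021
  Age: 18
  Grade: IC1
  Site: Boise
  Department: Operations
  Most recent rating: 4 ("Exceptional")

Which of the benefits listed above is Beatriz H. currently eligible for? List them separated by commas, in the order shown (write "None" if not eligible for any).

Long-Term Disability

Service from Jun 28, 2015 to Apr 14, 2021: 2117 days.
Paid Family Leave — service 2117 days ≥ 2 years (≈730 days) ✓; age 18 ≥ 18 ✓; site Boise ✗ (not Newark or Cork) → not eligible.
Pension Scheme — service 2117 days ≥ 3 years (≈1095 days) ✓; dept Operations ✗ → not eligible.
Long-Term Disability — status intern ✓ (not excluded); service 2117 days ≥ 24 months (≈720 days) ✓; dept Operations ✓ → eligible.
Equipment Allowance — service 2117 days ≥ 90 days ✓; age 18 ≥ 18 ✓; grade IC1 < IC5 ✗ → not eligible.
Bereavement Leave — rating 4 ≥ 2 ✓; service 2117 days ≥ 12 months (≈360 days) ✓; 40 hrs/wk ≥ 40 ✓; dept Operations ✗ → not eligible.
Tuition Reimbursement — status intern ✗ (requires part-time or temporary) → not eligible.
Professional Development Fund — status intern ✗ (requires full-time, part-time, or seasonal) → not eligible.
Annual Bonus Plan — status intern ✗ (requires full-time or seasonal) → not eligible.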